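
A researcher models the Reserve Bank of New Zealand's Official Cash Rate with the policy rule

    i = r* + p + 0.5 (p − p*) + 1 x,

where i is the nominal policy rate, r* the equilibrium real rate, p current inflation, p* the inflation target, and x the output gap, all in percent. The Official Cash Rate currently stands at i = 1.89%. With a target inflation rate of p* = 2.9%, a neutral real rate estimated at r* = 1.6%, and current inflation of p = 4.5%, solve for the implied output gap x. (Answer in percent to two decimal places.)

-5.01%

1 x = 1.89 − 1.6 − 4.5 − 0.5 × (4.5 − 2.9) = -5.01
x = -5.01 / 1 = -5.01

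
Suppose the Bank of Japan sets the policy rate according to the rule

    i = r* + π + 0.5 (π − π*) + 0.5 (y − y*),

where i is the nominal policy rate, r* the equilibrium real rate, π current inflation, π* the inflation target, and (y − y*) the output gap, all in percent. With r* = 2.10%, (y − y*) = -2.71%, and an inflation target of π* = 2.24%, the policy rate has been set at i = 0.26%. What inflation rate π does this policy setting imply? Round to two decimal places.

0.42%

Collecting π: i = r* + (1 + 0.5) π − 0.5 π* + 0.5 (y − y*)
1.5 π = 0.26 − 2.10 + 0.5 × 2.24 − 0.5 × (-2.71) = 0.635
π = 0.635 / 1.5 = 0.42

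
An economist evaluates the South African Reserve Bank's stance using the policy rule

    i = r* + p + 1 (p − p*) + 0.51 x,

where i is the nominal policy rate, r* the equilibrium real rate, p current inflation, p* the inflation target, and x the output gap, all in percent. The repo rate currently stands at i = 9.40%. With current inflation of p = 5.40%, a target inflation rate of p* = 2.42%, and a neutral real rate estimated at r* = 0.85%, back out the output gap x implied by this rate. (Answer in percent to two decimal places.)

0.51 x = 9.40 − 0.85 − 5.40 − 1 × (5.40 − 2.42) = 0.17
x = 0.17 / 0.51 = 0.33

0.33%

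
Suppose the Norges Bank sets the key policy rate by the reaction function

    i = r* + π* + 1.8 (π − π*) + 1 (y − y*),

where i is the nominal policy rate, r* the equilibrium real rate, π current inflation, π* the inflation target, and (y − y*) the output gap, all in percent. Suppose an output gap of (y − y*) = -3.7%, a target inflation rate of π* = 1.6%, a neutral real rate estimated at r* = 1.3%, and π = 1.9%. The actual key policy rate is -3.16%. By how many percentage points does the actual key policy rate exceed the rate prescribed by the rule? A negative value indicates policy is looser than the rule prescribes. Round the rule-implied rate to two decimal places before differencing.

-2.90 pp

i = 1.3 + 1.6 + 1.8 × (1.9 − 1.6) + 1 × (-3.7)
   = 1.3 + 1.6 + 0.54 − 3.7 = -0.26
Deviation = -3.16 − (-0.26) = -2.90 pp.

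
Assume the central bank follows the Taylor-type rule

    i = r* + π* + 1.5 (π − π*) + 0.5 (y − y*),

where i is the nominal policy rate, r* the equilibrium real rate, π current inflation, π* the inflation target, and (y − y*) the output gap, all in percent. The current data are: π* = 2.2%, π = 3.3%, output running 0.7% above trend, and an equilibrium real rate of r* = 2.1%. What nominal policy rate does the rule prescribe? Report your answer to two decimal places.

Output 0.7% above potential → (y − y*) = 0.7.
i = 2.1 + 2.2 + 1.5 × (3.3 − 2.2) + 0.5 × 0.7
   = 2.1 + 2.2 + 1.65 + 0.35 = 6.30

6.30%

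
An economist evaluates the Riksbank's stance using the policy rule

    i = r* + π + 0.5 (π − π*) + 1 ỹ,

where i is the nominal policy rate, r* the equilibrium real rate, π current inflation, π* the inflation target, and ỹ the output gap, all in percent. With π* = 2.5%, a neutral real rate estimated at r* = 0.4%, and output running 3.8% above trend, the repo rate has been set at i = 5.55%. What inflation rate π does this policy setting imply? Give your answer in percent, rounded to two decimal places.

Output 3.8% above potential → ỹ = 3.8.
Collecting π: i = r* + (1 + 0.5) π − 0.5 π* + 1 ỹ
1.5 π = 5.55 − 0.4 + 0.5 × 2.5 − 1 × 3.8 = 2.6
π = 2.6 / 1.5 = 1.73

1.73%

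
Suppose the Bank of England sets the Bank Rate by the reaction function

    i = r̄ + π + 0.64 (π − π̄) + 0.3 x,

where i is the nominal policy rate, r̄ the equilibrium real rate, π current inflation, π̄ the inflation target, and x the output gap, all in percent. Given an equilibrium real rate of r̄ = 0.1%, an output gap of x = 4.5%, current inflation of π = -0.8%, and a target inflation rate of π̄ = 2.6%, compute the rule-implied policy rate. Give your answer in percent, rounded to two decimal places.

i = 0.1 + (-0.8) + 0.64 × (-0.8 − 2.6) + 0.3 × 4.5
   = 0.1 − 0.8 − 2.176 + 1.35 = -1.53

-1.53%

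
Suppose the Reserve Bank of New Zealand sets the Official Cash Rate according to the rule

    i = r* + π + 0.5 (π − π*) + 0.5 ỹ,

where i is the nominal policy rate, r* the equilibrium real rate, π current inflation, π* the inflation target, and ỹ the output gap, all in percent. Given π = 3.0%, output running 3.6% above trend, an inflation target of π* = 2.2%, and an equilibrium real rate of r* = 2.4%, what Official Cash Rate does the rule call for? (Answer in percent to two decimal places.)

7.60%

Output 3.6% above potential → ỹ = 3.6.
i = 2.4 + 3.0 + 0.5 × (3.0 − 2.2) + 0.5 × 3.6
   = 2.4 + 3 + 0.4 + 1.8 = 7.60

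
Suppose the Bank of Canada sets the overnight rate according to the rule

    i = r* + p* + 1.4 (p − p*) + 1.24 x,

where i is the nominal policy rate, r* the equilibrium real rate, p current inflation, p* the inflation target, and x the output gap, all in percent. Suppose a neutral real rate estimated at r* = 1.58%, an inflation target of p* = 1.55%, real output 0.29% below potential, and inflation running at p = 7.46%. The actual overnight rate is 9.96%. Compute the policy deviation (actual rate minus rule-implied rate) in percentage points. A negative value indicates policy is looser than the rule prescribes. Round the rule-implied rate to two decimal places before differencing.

Output 0.29% below potential → x = -0.29.
i = 1.58 + 1.55 + 1.4 × (7.46 − 1.55) + 1.24 × (-0.29)
   = 1.58 + 1.55 + 8.274 − 0.3596 = 11.04
Deviation = 9.96 − 11.04 = -1.08 pp.

-1.08 pp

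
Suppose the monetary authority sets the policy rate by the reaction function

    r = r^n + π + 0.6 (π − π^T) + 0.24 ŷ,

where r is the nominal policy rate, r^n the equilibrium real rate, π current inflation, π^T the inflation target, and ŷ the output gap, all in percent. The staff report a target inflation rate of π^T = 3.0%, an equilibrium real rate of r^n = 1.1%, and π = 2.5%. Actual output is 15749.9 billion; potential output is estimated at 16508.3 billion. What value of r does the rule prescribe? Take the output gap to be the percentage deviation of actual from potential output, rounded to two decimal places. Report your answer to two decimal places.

2.20%

Output gap = 100 × (15749.9 − 16508.3) / 16508.3 = -4.59%.
r = 1.10 + 2.50 + 0.6 × (2.50 − 3.00) + 0.24 × (-4.59)
   = 1.10 + 2.5 − 0.3 − 1.1016 = 2.20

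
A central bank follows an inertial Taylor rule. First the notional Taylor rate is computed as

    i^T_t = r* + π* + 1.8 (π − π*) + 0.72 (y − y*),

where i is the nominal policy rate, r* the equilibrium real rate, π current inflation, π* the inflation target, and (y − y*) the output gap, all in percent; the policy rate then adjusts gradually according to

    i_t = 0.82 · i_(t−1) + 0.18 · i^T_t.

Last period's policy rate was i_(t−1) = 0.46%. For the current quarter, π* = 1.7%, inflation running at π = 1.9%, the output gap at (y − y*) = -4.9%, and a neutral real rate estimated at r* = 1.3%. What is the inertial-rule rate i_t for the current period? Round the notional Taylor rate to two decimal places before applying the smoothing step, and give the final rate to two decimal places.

0.35%

i^T_t = 1.3 + 1.7 + 1.8 × (1.9 − 1.7) + 0.72 × (-4.9)
   = 1.3 + 1.7 + 0.36 − 3.528 = -0.17
i_t = 0.82 × 0.46 + 0.18 × (-0.17) = 0.3772 − 0.0306 = 0.35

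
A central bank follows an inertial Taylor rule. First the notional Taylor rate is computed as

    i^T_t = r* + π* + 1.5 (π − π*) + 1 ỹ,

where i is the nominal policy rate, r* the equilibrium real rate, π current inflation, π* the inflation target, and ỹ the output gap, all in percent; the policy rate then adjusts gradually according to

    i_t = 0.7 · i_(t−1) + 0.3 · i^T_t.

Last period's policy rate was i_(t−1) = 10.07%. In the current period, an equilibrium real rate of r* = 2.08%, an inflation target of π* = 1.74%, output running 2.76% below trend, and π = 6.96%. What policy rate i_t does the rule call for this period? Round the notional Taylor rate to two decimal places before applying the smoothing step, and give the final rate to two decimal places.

9.72%

Output 2.76% below potential → ỹ = -2.76.
i^T_t = 2.08 + 1.74 + 1.5 × (6.96 − 1.74) + 1 × (-2.76)
   = 2.08 + 1.74 + 7.83 − 2.76 = 8.89
i_t = 0.7 × 10.07 + 0.3 × 8.89 = 7.049 + 2.667 = 9.72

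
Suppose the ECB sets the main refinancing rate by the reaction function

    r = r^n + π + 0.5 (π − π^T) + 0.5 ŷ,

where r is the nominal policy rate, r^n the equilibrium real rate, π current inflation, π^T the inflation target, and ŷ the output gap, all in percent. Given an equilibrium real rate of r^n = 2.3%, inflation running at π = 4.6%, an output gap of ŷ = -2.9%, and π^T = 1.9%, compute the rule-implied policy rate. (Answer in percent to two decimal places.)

r = 2.3 + 4.6 + 0.5 × (4.6 − 1.9) + 0.5 × (-2.9)
   = 2.3 + 4.6 + 1.35 − 1.45 = 6.80

6.80%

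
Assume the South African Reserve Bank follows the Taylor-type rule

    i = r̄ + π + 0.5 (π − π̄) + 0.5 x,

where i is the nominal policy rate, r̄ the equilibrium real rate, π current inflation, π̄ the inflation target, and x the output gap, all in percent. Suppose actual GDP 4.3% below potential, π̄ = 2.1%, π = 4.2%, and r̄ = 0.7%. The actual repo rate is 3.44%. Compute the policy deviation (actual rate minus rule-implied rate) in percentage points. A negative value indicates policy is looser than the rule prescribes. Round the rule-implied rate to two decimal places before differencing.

-0.36 pp

Output 4.3% below potential → x = -4.3.
i = 0.7 + 4.2 + 0.5 × (4.2 − 2.1) + 0.5 × (-4.3)
   = 0.7 + 4.2 + 1.05 − 2.15 = 3.80
Deviation = 3.44 − 3.80 = -0.36 pp.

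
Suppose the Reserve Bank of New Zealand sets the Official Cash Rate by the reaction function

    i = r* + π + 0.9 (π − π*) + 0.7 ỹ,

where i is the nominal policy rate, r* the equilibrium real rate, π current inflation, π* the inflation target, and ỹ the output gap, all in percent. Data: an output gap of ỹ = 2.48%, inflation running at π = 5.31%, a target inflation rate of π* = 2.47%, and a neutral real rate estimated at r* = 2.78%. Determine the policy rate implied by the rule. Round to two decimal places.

i = 2.78 + 5.31 + 0.9 × (5.31 − 2.47) + 0.7 × 2.48
   = 2.78 + 5.31 + 2.556 + 1.736 = 12.38

12.38%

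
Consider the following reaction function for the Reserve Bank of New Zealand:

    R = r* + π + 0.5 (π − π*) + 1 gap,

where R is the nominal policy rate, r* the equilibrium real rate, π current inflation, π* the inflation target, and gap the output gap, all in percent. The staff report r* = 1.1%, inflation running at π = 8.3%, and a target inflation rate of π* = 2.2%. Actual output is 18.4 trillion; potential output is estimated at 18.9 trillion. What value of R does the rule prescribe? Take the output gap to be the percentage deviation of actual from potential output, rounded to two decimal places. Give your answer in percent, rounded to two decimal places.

Output gap = 100 × (18.4 − 18.9) / 18.9 = -2.65%.
R = 1.10 + 8.30 + 0.5 × (8.30 − 2.20) + 1 × (-2.65)
   = 1.10 + 8.3 + 3.05 − 2.65 = 9.80

9.80%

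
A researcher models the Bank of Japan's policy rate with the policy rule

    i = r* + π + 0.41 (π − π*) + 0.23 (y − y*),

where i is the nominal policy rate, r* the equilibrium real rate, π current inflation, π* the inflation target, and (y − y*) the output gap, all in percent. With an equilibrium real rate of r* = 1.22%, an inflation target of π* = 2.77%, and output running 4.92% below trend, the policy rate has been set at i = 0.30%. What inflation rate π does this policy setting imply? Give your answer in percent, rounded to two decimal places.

Output 4.92% below potential → (y − y*) = -4.92.
Collecting π: i = r* + (1 + 0.41) π − 0.41 π* + 0.23 (y − y*)
1.41 π = 0.30 − 1.22 + 0.41 × 2.77 − 0.23 × (-4.92) = 1.3473
π = 1.3473 / 1.41 = 0.96

0.96%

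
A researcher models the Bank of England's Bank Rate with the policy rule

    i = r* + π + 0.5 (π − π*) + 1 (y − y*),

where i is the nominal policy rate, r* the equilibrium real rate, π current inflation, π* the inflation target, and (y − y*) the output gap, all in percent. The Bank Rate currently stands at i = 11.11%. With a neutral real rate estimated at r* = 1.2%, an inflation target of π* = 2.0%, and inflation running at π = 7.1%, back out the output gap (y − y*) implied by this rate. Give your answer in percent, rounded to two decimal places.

1 (y − y*) = 11.11 − 1.2 − 7.1 − 0.5 × (7.1 − 2.0) = 0.26
(y − y*) = 0.26 / 1 = 0.26

0.26%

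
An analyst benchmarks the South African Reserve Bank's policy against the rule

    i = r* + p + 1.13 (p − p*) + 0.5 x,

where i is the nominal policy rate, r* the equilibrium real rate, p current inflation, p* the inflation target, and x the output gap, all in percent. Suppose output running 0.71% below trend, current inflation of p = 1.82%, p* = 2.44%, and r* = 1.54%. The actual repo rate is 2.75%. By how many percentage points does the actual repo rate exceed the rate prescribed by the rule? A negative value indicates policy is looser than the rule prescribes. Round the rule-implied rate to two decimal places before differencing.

0.45 pp

Output 0.71% below potential → x = -0.71.
i = 1.54 + 1.82 + 1.13 × (1.82 − 2.44) + 0.5 × (-0.71)
   = 1.54 + 1.82 − 0.7006 − 0.355 = 2.30
Deviation = 2.75 − 2.30 = 0.45 pp.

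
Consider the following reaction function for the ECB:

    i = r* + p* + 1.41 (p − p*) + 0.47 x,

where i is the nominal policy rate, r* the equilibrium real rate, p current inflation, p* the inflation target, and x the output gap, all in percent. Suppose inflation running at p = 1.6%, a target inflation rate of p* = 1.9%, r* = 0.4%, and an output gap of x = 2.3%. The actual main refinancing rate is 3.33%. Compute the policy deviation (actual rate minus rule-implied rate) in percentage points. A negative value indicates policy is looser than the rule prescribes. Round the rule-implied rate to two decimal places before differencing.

0.37 pp

i = 0.4 + 1.9 + 1.41 × (1.6 − 1.9) + 0.47 × 2.3
   = 0.4 + 1.9 − 0.423 + 1.081 = 2.96
Deviation = 3.33 − 2.96 = 0.37 pp.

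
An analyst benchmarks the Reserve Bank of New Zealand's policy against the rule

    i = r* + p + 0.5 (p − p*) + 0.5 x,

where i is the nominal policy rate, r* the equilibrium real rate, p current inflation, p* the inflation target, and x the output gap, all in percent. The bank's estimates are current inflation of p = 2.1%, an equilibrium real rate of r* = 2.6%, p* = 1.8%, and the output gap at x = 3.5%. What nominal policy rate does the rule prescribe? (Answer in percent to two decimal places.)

i = 2.6 + 2.1 + 0.5 × (2.1 − 1.8) + 0.5 × 3.5
   = 2.6 + 2.1 + 0.15 + 1.75 = 6.60

6.60%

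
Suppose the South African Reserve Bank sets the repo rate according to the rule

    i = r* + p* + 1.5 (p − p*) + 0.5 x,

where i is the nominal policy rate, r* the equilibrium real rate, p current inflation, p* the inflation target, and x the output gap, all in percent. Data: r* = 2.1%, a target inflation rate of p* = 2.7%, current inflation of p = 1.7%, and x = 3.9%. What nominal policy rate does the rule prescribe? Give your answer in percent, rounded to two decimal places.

5.25%

i = 2.1 + 2.7 + 1.5 × (1.7 − 2.7) + 0.5 × 3.9
   = 2.1 + 2.7 − 1.5 + 1.95 = 5.25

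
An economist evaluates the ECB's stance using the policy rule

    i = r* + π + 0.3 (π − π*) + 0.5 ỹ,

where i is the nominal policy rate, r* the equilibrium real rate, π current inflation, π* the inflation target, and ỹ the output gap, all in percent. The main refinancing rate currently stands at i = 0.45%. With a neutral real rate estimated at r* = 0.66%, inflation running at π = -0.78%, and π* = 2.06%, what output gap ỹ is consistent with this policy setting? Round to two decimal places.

0.5 ỹ = 0.45 − 0.66 − (-0.78) − 0.3 × ((-0.78) − 2.06) = 1.422
ỹ = 1.422 / 0.5 = 2.84

2.84%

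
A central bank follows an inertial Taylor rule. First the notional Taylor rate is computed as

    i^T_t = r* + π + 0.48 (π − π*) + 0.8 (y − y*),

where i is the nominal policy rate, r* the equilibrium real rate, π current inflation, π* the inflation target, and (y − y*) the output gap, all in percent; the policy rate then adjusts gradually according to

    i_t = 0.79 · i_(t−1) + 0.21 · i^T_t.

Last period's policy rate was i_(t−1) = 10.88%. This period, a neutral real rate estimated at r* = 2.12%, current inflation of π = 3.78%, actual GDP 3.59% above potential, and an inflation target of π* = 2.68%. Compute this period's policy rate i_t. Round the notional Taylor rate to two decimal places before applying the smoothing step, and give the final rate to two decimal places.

Output 3.59% above potential → (y − y*) = 3.59.
i^T_t = 2.12 + 3.78 + 0.48 × (3.78 − 2.68) + 0.8 × 3.59
   = 2.12 + 3.78 + 0.528 + 2.872 = 9.30
i_t = 0.79 × 10.88 + 0.21 × 9.30 = 8.5952 + 1.953 = 10.55

10.55%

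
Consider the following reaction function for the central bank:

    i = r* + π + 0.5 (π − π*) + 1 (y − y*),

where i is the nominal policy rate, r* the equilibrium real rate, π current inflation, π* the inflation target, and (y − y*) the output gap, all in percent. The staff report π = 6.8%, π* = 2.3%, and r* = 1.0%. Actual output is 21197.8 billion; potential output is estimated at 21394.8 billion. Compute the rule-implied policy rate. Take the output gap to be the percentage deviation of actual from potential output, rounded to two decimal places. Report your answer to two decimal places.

9.13%

Output gap = 100 × (21197.8 − 21394.8) / 21394.8 = -0.92%.
i = 1.00 + 6.80 + 0.5 × (6.80 − 2.30) + 1 × (-0.92)
   = 1.00 + 6.8 + 2.25 − 0.92 = 9.13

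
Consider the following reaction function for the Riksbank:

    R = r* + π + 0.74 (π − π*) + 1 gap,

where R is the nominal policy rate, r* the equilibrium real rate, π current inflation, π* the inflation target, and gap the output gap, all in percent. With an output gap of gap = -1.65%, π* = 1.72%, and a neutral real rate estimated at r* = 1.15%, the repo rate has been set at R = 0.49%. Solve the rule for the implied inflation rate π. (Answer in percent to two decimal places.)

Collecting π: R = r* + (1 + 0.74) π − 0.74 π* + 1 gap
1.74 π = 0.49 − 1.15 + 0.74 × 1.72 − 1 × (-1.65) = 2.2628
π = 2.2628 / 1.74 = 1.30

1.30%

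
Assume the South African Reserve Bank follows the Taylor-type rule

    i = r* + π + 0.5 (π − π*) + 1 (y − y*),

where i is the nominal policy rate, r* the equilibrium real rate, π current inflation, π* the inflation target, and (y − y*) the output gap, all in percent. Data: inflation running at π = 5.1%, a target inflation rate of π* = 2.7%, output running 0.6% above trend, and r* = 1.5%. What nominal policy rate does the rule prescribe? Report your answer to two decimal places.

Output 0.6% above potential → (y − y*) = 0.6.
i = 1.5 + 5.1 + 0.5 × (5.1 − 2.7) + 1 × 0.6
   = 1.5 + 5.1 + 1.2 + 0.6 = 8.40

8.40%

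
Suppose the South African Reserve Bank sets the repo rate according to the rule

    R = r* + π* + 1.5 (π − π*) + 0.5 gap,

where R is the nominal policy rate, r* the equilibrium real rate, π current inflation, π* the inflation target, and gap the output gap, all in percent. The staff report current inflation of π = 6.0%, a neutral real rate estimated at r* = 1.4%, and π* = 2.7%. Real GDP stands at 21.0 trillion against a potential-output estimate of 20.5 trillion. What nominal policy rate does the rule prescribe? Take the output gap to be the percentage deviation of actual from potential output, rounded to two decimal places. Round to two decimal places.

Output gap = 100 × (21.0 − 20.5) / 20.5 = 2.44%.
R = 1.40 + 2.70 + 1.5 × (6.00 − 2.70) + 0.5 × 2.44
   = 1.40 + 2.7 + 4.95 + 1.22 = 10.27

10.27%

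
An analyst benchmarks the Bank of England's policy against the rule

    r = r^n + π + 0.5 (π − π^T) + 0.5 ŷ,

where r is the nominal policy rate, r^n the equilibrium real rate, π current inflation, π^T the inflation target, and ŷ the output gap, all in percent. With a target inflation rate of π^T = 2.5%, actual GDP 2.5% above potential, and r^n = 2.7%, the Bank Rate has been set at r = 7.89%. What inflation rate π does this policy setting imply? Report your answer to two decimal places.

Output 2.5% above potential → ŷ = 2.5.
Collecting π: r = r^n + (1 + 0.5) π − 0.5 π^T + 0.5 ŷ
1.5 π = 7.89 − 2.7 + 0.5 × 2.5 − 0.5 × 2.5 = 5.19
π = 5.19 / 1.5 = 3.46

3.46%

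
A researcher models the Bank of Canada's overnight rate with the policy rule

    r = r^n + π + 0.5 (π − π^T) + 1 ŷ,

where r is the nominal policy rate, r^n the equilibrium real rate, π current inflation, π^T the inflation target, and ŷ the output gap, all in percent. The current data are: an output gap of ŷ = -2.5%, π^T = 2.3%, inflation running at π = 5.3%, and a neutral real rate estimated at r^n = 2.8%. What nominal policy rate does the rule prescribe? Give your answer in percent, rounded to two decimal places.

r = 2.8 + 5.3 + 0.5 × (5.3 − 2.3) + 1 × (-2.5)
   = 2.8 + 5.3 + 1.5 − 2.5 = 7.10

7.10%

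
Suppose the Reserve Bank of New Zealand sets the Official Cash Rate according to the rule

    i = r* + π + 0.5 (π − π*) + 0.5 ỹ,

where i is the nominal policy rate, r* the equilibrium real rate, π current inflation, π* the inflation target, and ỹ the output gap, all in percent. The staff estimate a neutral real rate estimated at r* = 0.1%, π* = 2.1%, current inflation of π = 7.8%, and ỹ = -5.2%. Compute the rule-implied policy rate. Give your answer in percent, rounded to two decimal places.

i = 0.1 + 7.8 + 0.5 × (7.8 − 2.1) + 0.5 × (-5.2)
   = 0.1 + 7.8 + 2.85 − 2.6 = 8.15

8.15%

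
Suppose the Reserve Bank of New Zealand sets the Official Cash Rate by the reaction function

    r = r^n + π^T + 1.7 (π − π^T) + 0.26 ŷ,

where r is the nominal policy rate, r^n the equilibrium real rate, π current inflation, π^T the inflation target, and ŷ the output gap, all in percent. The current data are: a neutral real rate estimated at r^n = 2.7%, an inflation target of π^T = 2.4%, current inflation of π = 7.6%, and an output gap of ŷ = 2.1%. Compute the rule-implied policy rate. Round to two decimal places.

14.49%

r = 2.7 + 2.4 + 1.7 × (7.6 − 2.4) + 0.26 × 2.1
   = 2.7 + 2.4 + 8.84 + 0.546 = 14.49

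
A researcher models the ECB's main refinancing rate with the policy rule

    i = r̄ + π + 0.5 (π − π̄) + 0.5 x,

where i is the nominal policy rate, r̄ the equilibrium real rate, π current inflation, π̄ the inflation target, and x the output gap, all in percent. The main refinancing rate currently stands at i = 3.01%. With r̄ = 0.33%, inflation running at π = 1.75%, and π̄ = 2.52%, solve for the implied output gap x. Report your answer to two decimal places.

2.63%

0.5 x = 3.01 − 0.33 − 1.75 − 0.5 × (1.75 − 2.52) = 1.315
x = 1.315 / 0.5 = 2.63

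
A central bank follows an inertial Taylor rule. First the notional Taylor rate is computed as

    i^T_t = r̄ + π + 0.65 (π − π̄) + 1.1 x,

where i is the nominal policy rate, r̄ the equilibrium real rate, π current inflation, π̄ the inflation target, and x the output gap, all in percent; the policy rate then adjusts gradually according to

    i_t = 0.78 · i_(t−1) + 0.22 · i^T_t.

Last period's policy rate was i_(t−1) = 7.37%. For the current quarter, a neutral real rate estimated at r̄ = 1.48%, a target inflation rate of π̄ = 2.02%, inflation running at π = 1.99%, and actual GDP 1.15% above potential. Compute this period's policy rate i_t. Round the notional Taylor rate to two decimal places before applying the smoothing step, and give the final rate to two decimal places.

Output 1.15% above potential → x = 1.15.
i^T_t = 1.48 + 1.99 + 0.65 × (1.99 − 2.02) + 1.1 × 1.15
   = 1.48 + 1.99 − 0.0195 + 1.265 = 4.72
i_t = 0.78 × 7.37 + 0.22 × 4.72 = 5.7486 + 1.0384 = 6.79

6.79%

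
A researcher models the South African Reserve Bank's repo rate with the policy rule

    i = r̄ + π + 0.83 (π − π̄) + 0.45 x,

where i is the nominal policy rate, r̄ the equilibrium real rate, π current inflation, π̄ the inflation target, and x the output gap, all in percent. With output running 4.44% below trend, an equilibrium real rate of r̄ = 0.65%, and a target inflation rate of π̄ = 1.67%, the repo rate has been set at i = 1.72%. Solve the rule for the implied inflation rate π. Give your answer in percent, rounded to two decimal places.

Output 4.44% below potential → x = -4.44.
Collecting π: i = r̄ + (1 + 0.83) π − 0.83 π̄ + 0.45 x
1.83 π = 1.72 − 0.65 + 0.83 × 1.67 − 0.45 × (-4.44) = 4.4541
π = 4.4541 / 1.83 = 2.43

2.43%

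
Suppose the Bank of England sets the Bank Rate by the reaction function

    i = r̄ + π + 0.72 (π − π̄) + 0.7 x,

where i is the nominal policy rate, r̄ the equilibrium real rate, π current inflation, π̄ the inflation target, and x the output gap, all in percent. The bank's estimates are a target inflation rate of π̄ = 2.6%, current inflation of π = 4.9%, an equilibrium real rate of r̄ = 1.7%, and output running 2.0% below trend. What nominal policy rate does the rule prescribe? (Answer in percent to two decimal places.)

Output 2.0% below potential → x = -2.0.
i = 1.7 + 4.9 + 0.72 × (4.9 − 2.6) + 0.7 × (-2.0)
   = 1.7 + 4.9 + 1.656 − 1.4 = 6.86

6.86%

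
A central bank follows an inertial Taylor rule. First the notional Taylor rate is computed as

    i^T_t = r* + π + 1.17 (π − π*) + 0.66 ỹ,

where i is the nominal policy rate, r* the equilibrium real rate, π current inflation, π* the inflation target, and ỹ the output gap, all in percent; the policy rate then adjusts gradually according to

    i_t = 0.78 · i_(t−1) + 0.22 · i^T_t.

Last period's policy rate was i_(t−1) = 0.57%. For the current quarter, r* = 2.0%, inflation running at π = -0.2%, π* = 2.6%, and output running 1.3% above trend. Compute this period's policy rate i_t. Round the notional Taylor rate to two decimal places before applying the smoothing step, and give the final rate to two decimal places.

0.31%

Output 1.3% above potential → ỹ = 1.3.
i^T_t = 2.0 + (-0.2) + 1.17 × (-0.2 − 2.6) + 0.66 × 1.3
   = 2.0 − 0.2 − 3.276 + 0.858 = -0.62
i_t = 0.78 × 0.57 + 0.22 × (-0.62) = 0.4446 − 0.1364 = 0.31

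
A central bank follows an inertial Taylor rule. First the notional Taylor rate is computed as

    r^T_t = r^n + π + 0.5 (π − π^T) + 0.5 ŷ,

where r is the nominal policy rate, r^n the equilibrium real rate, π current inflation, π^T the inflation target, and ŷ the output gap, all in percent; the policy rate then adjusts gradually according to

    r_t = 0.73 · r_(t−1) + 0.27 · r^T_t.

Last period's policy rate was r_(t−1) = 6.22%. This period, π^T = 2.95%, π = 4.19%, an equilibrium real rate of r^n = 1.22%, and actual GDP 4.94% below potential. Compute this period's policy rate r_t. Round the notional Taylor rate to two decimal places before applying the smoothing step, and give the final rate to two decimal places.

Output 4.94% below potential → ŷ = -4.94.
r^T_t = 1.22 + 4.19 + 0.5 × (4.19 − 2.95) + 0.5 × (-4.94)
   = 1.22 + 4.19 + 0.62 − 2.47 = 3.56
r_t = 0.73 × 6.22 + 0.27 × 3.56 = 4.5406 + 0.9612 = 5.50

5.50%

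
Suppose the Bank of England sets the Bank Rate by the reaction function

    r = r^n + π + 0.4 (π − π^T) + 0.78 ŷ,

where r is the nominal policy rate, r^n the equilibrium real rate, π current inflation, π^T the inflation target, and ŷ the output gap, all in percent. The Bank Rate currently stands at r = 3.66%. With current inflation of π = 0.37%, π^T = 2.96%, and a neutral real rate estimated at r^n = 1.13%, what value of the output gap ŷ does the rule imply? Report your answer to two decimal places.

4.10%

0.78 ŷ = 3.66 − 1.13 − 0.37 − 0.4 × (0.37 − 2.96) = 3.196
ŷ = 3.196 / 0.78 = 4.10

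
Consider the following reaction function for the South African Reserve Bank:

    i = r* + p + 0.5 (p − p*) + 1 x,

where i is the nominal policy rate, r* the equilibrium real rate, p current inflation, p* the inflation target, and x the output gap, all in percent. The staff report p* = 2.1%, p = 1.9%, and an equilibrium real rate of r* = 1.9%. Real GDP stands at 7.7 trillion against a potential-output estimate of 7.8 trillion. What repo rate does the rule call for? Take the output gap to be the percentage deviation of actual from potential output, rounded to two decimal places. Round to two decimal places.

2.42%

Output gap = 100 × (7.7 − 7.8) / 7.8 = -1.28%.
i = 1.90 + 1.90 + 0.5 × (1.90 − 2.10) + 1 × (-1.28)
   = 1.90 + 1.9 − 0.1 − 1.28 = 2.42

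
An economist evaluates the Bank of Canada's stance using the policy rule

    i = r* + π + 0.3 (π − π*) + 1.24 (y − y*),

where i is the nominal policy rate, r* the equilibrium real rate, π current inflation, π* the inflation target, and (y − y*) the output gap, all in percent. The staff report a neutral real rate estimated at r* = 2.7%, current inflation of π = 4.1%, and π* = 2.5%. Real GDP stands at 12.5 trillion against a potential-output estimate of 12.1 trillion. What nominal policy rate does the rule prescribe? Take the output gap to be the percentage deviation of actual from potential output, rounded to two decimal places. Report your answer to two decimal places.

Output gap = 100 × (12.5 − 12.1) / 12.1 = 3.31%.
i = 2.70 + 4.10 + 0.3 × (4.10 − 2.50) + 1.24 × 3.31
   = 2.70 + 4.1 + 0.48 + 4.1044 = 11.38

11.38%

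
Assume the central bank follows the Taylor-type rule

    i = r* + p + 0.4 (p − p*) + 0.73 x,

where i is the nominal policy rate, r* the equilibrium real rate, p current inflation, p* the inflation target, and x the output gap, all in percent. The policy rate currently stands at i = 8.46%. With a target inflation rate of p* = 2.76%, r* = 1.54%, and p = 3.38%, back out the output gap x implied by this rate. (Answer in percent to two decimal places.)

0.73 x = 8.46 − 1.54 − 3.38 − 0.4 × (3.38 − 2.76) = 3.292
x = 3.292 / 0.73 = 4.51

4.51%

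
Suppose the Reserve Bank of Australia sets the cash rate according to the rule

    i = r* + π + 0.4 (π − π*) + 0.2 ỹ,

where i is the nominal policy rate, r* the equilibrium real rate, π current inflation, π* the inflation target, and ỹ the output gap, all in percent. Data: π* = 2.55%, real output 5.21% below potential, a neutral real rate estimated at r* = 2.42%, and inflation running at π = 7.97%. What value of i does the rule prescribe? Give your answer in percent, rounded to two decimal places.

Output 5.21% below potential → ỹ = -5.21.
i = 2.42 + 7.97 + 0.4 × (7.97 − 2.55) + 0.2 × (-5.21)
   = 2.42 + 7.97 + 2.168 − 1.042 = 11.52

11.52%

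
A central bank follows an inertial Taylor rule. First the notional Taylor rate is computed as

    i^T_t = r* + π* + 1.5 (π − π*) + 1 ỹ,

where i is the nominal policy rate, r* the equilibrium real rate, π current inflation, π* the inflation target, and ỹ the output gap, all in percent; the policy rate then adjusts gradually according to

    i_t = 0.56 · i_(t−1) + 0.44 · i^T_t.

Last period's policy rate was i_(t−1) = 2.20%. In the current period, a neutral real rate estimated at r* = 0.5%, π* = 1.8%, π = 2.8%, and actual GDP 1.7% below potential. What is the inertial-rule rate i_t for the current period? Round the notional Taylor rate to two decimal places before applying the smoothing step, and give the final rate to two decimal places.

2.16%

Output 1.7% below potential → ỹ = -1.7.
i^T_t = 0.5 + 1.8 + 1.5 × (2.8 − 1.8) + 1 × (-1.7)
   = 0.5 + 1.8 + 1.5 − 1.7 = 2.10
i_t = 0.56 × 2.20 + 0.44 × 2.10 = 1.232 + 0.924 = 2.16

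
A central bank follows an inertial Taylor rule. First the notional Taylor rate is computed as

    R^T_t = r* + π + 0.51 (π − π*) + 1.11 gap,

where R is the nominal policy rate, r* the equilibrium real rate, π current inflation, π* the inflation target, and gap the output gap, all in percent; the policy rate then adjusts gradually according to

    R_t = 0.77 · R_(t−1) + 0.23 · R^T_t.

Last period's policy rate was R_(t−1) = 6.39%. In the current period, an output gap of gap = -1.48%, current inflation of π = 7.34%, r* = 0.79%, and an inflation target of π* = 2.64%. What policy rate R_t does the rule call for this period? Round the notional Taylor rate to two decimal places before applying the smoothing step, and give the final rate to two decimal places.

R^T_t = 0.79 + 7.34 + 0.51 × (7.34 − 2.64) + 1.11 × (-1.48)
   = 0.79 + 7.34 + 2.397 − 1.6428 = 8.88
R_t = 0.77 × 6.39 + 0.23 × 8.88 = 4.9203 + 2.0424 = 6.96

6.96%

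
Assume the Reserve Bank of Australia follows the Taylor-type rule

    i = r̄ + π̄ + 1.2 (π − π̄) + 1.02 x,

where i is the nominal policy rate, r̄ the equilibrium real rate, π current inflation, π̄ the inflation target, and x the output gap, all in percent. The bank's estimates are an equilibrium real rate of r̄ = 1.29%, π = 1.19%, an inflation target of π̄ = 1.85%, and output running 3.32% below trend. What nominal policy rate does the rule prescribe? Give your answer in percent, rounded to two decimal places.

-1.04%

Output 3.32% below potential → x = -3.32.
i = 1.29 + 1.85 + 1.2 × (1.19 − 1.85) + 1.02 × (-3.32)
   = 1.29 + 1.85 − 0.792 − 3.3864 = -1.04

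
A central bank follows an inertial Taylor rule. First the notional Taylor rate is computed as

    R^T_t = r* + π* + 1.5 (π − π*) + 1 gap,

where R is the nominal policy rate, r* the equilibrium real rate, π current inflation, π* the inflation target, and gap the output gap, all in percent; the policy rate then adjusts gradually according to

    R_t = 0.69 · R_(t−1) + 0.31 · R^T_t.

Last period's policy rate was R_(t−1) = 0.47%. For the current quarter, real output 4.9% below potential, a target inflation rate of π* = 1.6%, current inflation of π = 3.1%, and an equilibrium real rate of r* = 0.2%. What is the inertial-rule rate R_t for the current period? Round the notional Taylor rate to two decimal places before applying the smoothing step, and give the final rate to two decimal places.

0.06%

Output 4.9% below potential → gap = -4.9.
R^T_t = 0.2 + 1.6 + 1.5 × (3.1 − 1.6) + 1 × (-4.9)
   = 0.2 + 1.6 + 2.25 − 4.9 = -0.85
R_t = 0.69 × 0.47 + 0.31 × (-0.85) = 0.3243 − 0.2635 = 0.06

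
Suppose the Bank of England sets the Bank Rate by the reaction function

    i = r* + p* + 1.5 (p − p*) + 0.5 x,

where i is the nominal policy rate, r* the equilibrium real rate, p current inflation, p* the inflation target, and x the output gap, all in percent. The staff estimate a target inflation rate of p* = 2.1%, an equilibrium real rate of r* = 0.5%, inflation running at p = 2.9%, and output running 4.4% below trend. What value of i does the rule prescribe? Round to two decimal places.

1.60%

Output 4.4% below potential → x = -4.4.
i = 0.5 + 2.1 + 1.5 × (2.9 − 2.1) + 0.5 × (-4.4)
   = 0.5 + 2.1 + 1.2 − 2.2 = 1.60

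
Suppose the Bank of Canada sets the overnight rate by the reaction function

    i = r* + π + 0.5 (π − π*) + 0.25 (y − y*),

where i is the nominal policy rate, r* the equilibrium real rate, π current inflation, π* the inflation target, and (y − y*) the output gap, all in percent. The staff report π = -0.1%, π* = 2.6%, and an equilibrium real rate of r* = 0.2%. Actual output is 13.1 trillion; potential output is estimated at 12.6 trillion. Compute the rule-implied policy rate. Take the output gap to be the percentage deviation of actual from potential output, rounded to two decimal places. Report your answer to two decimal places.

Output gap = 100 × (13.1 − 12.6) / 12.6 = 3.97%.
i = 0.20 + (-0.10) + 0.5 × (-0.10 − 2.60) + 0.25 × 3.97
   = 0.20 − 0.1 − 1.35 + 0.9925 = -0.26

-0.26%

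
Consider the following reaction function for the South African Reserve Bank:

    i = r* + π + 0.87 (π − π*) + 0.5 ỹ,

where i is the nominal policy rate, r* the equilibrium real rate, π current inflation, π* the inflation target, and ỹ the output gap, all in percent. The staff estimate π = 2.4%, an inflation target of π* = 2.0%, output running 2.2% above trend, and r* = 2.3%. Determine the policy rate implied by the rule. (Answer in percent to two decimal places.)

6.15%

Output 2.2% above potential → ỹ = 2.2.
i = 2.3 + 2.4 + 0.87 × (2.4 − 2.0) + 0.5 × 2.2
   = 2.3 + 2.4 + 0.348 + 1.1 = 6.15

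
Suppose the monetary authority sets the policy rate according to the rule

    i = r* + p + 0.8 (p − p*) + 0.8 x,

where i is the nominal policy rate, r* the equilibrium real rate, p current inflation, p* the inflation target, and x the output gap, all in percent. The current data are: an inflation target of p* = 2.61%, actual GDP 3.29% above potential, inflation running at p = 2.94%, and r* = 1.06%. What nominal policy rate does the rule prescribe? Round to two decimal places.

6.90%

Output 3.29% above potential → x = 3.29.
i = 1.06 + 2.94 + 0.8 × (2.94 − 2.61) + 0.8 × 3.29
   = 1.06 + 2.94 + 0.264 + 2.632 = 6.90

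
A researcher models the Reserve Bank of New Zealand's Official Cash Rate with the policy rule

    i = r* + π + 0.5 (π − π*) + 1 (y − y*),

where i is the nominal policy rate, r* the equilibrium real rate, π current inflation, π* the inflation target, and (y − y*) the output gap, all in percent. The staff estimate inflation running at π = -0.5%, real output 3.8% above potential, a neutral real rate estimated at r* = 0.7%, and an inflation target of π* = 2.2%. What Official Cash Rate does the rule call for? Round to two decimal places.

2.65%

Output 3.8% above potential → (y − y*) = 3.8.
i = 0.7 + (-0.5) + 0.5 × (-0.5 − 2.2) + 1 × 3.8
   = 0.7 − 0.5 − 1.35 + 3.8 = 2.65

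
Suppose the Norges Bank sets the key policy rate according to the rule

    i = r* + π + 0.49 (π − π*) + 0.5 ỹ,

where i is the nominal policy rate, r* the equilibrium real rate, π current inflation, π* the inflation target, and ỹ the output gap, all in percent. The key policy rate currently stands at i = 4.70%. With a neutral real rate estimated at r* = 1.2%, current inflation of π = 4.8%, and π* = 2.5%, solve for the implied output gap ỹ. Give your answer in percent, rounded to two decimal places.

-4.85%

0.5 ỹ = 4.70 − 1.2 − 4.8 − 0.49 × (4.8 − 2.5) = -2.427
ỹ = -2.427 / 0.5 = -4.85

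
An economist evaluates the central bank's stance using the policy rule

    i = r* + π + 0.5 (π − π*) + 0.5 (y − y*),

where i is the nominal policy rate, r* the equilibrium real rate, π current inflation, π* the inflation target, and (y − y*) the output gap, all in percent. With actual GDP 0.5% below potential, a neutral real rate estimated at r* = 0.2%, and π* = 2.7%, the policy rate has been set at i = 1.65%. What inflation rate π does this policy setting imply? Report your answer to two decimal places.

Output 0.5% below potential → (y − y*) = -0.5.
Collecting π: i = r* + (1 + 0.5) π − 0.5 π* + 0.5 (y − y*)
1.5 π = 1.65 − 0.2 + 0.5 × 2.7 − 0.5 × (-0.5) = 3.05
π = 3.05 / 1.5 = 2.03

2.03%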